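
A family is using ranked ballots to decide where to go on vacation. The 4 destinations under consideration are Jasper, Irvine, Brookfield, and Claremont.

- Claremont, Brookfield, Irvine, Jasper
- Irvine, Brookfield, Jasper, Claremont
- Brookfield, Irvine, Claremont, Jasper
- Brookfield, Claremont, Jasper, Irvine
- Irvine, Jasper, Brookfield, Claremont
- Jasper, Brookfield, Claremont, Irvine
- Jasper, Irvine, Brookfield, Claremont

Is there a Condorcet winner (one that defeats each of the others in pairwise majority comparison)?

Yes

Head-to-head results (7 voters total):
Jasper vs Irvine: Irvine wins 4–3.
Jasper vs Brookfield: Brookfield wins 4–3.
Jasper vs Claremont: Jasper wins 4–3.
Irvine vs Brookfield: Brookfield wins 4–3.
Irvine vs Claremont: Irvine wins 4–3.
Brookfield vs Claremont: Brookfield wins 6–1.
Brookfield beats each rival — Jasper (4–3), Irvine (4–3), Claremont (6–1) — so Brookfield is the Condorcet winner.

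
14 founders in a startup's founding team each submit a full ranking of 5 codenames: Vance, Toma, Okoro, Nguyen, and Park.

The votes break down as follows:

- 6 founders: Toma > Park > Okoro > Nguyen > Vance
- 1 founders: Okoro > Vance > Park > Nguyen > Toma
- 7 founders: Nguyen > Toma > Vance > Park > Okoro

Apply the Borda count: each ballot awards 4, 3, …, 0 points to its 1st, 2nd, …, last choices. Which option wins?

Toma

Borda scores:
  Vance: 6·0 + 3 + 7·2 = 17
  Toma: 6·4 + 0 + 7·3 = 45
  Okoro: 6·2 + 4 + 7·0 = 16
  Nguyen: 6·1 + 1 + 7·4 = 35
  Park: 6·3 + 2 + 7·1 = 27
Toma has the highest total.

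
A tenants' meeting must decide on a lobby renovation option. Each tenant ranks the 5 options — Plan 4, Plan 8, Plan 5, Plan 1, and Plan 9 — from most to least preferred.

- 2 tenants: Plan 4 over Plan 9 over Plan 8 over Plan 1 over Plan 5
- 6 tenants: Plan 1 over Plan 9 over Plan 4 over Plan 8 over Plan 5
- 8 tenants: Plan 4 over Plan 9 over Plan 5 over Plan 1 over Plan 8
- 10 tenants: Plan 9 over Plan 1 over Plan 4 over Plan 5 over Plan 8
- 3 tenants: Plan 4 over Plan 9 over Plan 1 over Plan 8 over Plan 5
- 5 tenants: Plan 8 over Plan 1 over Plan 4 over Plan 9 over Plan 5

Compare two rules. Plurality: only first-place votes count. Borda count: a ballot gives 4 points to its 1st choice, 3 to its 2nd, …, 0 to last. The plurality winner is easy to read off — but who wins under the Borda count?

Plurality first-place counts: Plan 4 13, Plan 8 5, Plan 5 0, Plan 1 6, Plan 9 10 → Plan 4.
Borda totals: Plan 4 94, Plan 8 33, Plan 5 26, Plan 1 85, Plan 9 102 → Plan 9.

Plan 9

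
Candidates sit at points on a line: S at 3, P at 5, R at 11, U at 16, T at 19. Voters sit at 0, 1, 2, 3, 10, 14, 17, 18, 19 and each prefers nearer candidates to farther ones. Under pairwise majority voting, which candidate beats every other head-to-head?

With single-peaked preferences on a line, the Condorcet winner is the candidate closest to the median voter.
The median voter (position 10) is closest to R at 11.
Check: R vs S — voters closer to R: 5 of 9.

R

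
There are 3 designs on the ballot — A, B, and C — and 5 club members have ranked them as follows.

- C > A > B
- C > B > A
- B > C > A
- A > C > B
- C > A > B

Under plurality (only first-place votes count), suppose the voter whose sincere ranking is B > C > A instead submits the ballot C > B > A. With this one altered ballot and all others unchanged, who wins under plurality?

First-place totals with the altered ballot: A 1, B 0, C 4.
The winner is unchanged: still C.

C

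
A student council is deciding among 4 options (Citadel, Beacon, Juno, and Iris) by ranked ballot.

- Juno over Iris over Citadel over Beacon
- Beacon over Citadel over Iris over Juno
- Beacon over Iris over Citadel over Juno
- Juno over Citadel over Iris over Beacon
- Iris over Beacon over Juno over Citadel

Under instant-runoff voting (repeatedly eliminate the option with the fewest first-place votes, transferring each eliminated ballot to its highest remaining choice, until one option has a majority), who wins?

Round 1: Beacon 2, Juno 2, Iris 1, Citadel 0. Citadel has the fewest and is eliminated.
Round 2: Beacon 2, Juno 2, Iris 1. Iris has the fewest and is eliminated.
Round 3: Beacon 3, Juno 2. Beacon has a majority.

Beacon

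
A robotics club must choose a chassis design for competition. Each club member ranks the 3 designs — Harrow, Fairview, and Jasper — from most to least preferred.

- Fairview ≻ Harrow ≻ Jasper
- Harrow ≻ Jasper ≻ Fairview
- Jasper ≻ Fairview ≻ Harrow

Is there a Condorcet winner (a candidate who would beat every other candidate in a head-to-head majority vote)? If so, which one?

None — there is no Condorcet winner

Head-to-head results (3 voters total):
Harrow vs Fairview: Fairview wins 2–1.
Harrow vs Jasper: Harrow wins 2–1.
Fairview vs Jasper: Jasper wins 2–1.
No candidate beats all others: Harrow beats Jasper beats Fairview beats Harrow, a majority cycle.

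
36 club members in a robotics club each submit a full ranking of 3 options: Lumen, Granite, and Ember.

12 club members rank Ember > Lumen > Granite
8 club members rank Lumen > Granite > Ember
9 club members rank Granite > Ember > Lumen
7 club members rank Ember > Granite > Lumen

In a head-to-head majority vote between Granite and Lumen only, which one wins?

Lumen

Ballots ranking Granite above Lumen: 9+7 = 16.
Ballots ranking Lumen above Granite: 12+8 = 20.
Lumen wins the head-to-head, 20–16.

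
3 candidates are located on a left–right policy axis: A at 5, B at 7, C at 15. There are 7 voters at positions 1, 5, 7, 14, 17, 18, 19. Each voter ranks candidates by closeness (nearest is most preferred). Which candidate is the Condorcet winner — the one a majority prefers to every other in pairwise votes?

With single-peaked preferences on a line, the Condorcet winner is the candidate closest to the median voter.
The median voter (position 14) is closest to C at 15.
Check: C vs A — voters closer to C: 4 of 7.

C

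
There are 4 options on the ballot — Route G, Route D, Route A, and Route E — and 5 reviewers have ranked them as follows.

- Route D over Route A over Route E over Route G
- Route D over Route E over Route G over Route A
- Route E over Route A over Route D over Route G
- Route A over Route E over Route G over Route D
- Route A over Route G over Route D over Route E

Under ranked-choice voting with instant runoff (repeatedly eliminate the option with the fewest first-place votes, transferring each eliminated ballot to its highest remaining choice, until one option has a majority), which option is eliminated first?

Route G

Round 1: Route D 2, Route A 2, Route E 1, Route G 0. Route G has the fewest and is eliminated.
Round 2: Route D 2, Route A 2, Route E 1. Route E has the fewest and is eliminated.
Round 3: Route A 3, Route D 2. Route A has a majority.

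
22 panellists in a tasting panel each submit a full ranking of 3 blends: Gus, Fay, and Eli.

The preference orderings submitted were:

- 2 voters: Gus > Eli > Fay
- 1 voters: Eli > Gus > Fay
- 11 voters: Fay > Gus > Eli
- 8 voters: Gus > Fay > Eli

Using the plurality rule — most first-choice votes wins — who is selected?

Fay

First-place vote totals:
  Gus: 10
  Fay: 11
  Eli: 1
Fay has the most first-place votes.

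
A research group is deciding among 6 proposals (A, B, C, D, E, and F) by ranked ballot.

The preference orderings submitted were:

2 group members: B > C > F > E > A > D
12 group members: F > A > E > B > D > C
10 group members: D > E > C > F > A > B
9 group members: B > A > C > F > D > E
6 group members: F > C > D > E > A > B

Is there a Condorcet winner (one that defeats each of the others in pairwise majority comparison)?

Head-to-head results (39 voters total):
A vs B: A wins 28–11.
A vs C: A wins 21–18.
A vs D: A wins 23–16.
A vs E: A wins 21–18.
A vs F: F wins 30–9.
B vs C: B wins 23–16.
B vs D: B wins 23–16.
B vs E: E wins 28–11.
B vs F: F wins 28–11.
C vs D: D wins 22–17.
C vs E: E wins 22–17.
C vs F: C wins 21–18.
D vs E: D wins 25–14.
D vs F: F wins 29–10.
E vs F: F wins 29–10.
No candidate beats all others: A beats C beats F beats A, a majority cycle.

No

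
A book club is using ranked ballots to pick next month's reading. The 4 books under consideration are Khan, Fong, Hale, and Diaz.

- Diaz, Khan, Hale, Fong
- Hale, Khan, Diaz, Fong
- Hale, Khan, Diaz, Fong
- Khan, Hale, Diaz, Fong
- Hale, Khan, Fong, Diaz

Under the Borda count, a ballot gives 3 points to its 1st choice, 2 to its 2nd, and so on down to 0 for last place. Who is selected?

Borda scores:
  Khan: 2 + 2 + 2 + 3 + 2 = 11
  Fong: 0 + 0 + 0 + 0 + 1 = 1
  Hale: 1 + 3 + 3 + 2 + 3 = 12
  Diaz: 3 + 1 + 1 + 1 + 0 = 6
Hale has the highest total.

Hale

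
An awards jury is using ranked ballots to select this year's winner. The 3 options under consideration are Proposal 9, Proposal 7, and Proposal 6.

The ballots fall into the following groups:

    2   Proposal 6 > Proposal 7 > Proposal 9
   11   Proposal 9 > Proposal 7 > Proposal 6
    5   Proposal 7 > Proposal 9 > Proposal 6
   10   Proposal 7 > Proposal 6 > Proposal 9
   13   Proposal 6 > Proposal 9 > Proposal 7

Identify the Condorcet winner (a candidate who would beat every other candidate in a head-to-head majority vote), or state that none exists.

Head-to-head results (41 voters total):
Proposal 9 vs Proposal 7: Proposal 9 wins 24–17.
Proposal 9 vs Proposal 6: Proposal 6 wins 25–16.
Proposal 7 vs Proposal 6: Proposal 7 wins 26–15.
No candidate beats all others: Proposal 9 beats Proposal 7 beats Proposal 6 beats Proposal 9, a majority cycle.

There is no Condorcet winner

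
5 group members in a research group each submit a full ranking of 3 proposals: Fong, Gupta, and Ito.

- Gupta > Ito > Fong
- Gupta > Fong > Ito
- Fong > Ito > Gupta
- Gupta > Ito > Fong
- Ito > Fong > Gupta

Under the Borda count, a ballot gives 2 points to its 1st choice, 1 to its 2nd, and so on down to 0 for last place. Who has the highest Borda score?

Borda scores:
  Fong: 0 + 1 + 2 + 0 + 1 = 4
  Gupta: 2 + 2 + 0 + 2 + 0 = 6
  Ito: 1 + 0 + 1 + 1 + 2 = 5
Gupta has the highest total.

Gupta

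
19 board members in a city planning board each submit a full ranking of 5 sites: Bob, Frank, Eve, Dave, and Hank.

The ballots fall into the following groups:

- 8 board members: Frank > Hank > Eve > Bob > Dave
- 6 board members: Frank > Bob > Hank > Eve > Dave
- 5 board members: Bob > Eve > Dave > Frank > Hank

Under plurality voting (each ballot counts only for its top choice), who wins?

First-place vote totals:
  Bob: 5
  Frank: 14
  Eve: 0
  Dave: 0
  Hank: 0
Frank has the most first-place votes.

Frank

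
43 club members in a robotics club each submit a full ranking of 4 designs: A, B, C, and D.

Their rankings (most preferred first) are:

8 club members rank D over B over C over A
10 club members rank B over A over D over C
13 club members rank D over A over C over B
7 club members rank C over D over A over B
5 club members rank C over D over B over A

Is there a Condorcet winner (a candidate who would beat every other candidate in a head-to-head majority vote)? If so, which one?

D

Head-to-head results (43 voters total):
A vs B: B wins 23–20.
A vs C: A wins 23–20.
A vs D: D wins 33–10.
B vs C: C wins 25–18.
B vs D: D wins 33–10.
C vs D: D wins 31–12.
D beats each rival — A (33–10), B (33–10), C (31–12) — so D is the Condorcet winner.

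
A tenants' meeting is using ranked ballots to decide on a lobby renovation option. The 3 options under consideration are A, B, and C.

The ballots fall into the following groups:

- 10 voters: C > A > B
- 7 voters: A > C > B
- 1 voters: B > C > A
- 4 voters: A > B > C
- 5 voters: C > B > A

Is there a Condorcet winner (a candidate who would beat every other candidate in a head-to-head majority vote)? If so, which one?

C

Head-to-head results (27 voters total):
A vs B: A wins 21–6.
A vs C: C wins 16–11.
B vs C: C wins 22–5.
C beats each rival — A (16–11), B (22–5) — so C is the Condorcet winner.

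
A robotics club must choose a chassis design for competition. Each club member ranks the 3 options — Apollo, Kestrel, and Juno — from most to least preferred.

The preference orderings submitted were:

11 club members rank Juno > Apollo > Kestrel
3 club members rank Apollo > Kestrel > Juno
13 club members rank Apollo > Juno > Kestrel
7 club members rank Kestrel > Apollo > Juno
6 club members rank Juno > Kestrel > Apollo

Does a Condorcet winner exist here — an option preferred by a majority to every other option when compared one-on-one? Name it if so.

Apollo

Head-to-head results (40 voters total):
Apollo vs Kestrel: Apollo wins 27–13.
Apollo vs Juno: Apollo wins 23–17.
Kestrel vs Juno: Juno wins 30–10.
Apollo beats each rival — Kestrel (27–13), Juno (23–17) — so Apollo is the Condorcet winner.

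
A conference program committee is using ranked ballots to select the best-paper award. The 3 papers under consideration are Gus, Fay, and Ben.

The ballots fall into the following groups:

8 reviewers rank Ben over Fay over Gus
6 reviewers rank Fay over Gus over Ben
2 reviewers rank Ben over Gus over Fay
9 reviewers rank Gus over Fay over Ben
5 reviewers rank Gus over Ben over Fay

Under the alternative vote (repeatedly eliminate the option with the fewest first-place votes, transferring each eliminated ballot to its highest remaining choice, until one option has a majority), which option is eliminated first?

Fay

Round 1: Gus 14, Ben 10, Fay 6. Fay has the fewest and is eliminated.
Round 2: Gus 20, Ben 10. Gus has a majority.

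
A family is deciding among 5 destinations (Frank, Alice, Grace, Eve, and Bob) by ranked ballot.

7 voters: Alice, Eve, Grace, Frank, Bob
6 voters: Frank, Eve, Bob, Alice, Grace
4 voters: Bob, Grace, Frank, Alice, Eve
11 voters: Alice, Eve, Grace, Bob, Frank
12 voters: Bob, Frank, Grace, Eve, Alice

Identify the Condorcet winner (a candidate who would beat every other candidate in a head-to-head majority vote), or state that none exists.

None — there is no Condorcet winner

Head-to-head results (40 voters total):
Frank vs Alice: Frank wins 22–18.
Frank vs Grace: Grace wins 22–18.
Frank vs Eve: Frank wins 22–18.
Frank vs Bob: Bob wins 27–13.
Alice vs Grace: Alice wins 24–16.
Alice vs Eve: Alice wins 22–18.
Alice vs Bob: Bob wins 22–18.
Grace vs Eve: Eve wins 24–16.
Grace vs Bob: Bob wins 22–18.
Eve vs Bob: Eve wins 24–16.
No candidate beats all others: Frank beats Alice beats Grace beats Frank, a majority cycle.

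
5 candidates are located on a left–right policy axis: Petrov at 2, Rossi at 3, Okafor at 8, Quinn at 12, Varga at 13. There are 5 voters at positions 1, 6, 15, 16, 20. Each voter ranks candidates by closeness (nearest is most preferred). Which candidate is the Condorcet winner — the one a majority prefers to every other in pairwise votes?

Varga

With single-peaked preferences on a line, the Condorcet winner is the candidate closest to the median voter.
The median voter (position 15) is closest to Varga at 13.
Check: Varga vs Quinn — voters closer to Varga: 3 of 5.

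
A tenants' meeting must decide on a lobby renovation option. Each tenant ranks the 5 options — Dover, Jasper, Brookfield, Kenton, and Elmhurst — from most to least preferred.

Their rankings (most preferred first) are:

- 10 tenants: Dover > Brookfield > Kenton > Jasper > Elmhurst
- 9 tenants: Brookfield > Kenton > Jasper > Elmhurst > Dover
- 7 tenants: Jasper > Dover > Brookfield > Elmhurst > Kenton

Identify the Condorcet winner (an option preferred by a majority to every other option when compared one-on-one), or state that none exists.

There is no Condorcet winner

Head-to-head results (26 voters total):
Dover vs Jasper: Jasper wins 16–10.
Dover vs Brookfield: Dover wins 17–9.
Dover vs Kenton: Dover wins 17–9.
Dover vs Elmhurst: Dover wins 17–9.
Jasper vs Brookfield: Brookfield wins 19–7.
Jasper vs Kenton: Kenton wins 19–7.
Jasper vs Elmhurst: Jasper wins 26–0.
Brookfield vs Kenton: Brookfield wins 26–0.
Brookfield vs Elmhurst: Brookfield wins 26–0.
Kenton vs Elmhurst: Kenton wins 19–7.
No candidate beats all others: Dover beats Brookfield beats Jasper beats Dover, a majority cycle.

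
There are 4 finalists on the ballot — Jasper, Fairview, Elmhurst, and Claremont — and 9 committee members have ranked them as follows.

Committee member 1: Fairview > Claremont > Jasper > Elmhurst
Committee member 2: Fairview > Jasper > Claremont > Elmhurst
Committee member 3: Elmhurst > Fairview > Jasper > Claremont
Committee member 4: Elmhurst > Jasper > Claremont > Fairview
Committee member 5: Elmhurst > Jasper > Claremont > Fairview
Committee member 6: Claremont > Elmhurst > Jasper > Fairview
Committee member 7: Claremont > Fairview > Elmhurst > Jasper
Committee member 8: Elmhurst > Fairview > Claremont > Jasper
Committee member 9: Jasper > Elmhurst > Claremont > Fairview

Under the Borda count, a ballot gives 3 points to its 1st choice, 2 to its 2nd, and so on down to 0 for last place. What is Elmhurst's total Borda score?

17

Borda scores:
  Jasper: 1 + 2 + 1 + 2 + 2 + 1 + 0 + 0 + 3 = 12
  Fairview: 3 + 3 + 2 + 0 + 0 + 0 + 2 + 2 + 0 = 12
  Elmhurst: 0 + 0 + 3 + 3 + 3 + 2 + 1 + 3 + 2 = 17
  Claremont: 2 + 1 + 0 + 1 + 1 + 3 + 3 + 1 + 1 = 13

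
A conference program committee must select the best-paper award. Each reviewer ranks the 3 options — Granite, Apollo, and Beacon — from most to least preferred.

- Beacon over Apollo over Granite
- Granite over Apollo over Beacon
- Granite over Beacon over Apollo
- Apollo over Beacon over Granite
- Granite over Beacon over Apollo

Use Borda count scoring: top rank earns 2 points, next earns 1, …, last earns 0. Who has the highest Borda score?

Borda scores:
  Granite: 0 + 2 + 2 + 0 + 2 = 6
  Apollo: 1 + 1 + 0 + 2 + 0 = 4
  Beacon: 2 + 0 + 1 + 1 + 1 = 5
Granite has the highest total.

Granite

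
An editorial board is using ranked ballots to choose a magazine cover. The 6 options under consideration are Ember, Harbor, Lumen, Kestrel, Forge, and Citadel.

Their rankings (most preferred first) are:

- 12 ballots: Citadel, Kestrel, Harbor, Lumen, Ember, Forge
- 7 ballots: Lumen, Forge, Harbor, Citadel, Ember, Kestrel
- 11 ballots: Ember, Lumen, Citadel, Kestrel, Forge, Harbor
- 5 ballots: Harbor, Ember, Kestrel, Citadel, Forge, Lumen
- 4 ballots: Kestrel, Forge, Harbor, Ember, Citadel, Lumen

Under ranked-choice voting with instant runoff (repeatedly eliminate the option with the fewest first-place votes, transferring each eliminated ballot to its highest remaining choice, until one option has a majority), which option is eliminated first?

Forge

Round 1: Citadel 12, Ember 11, Lumen 7, Harbor 5, Kestrel 4, Forge 0. Forge has the fewest and is eliminated.
Round 2: Citadel 12, Ember 11, Lumen 7, Harbor 5, Kestrel 4. Kestrel has the fewest and is eliminated.
Round 3: Citadel 12, Ember 11, Harbor 9, Lumen 7. Lumen has the fewest and is eliminated.
Round 4: Harbor 16, Citadel 12, Ember 11. Ember has the fewest and is eliminated.
Round 5: Citadel 23, Harbor 16. Citadel has a majority.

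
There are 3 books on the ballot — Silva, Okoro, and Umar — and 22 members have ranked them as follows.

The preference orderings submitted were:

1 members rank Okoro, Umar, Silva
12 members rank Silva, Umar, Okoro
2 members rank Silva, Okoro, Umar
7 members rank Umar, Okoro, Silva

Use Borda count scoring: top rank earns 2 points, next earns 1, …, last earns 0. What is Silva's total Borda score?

28

Borda scores:
  Silva: 0 + 12·2 + 2·2 + 7·0 = 28
  Okoro: 2 + 12·0 + 2·1 + 7·1 = 11
  Umar: 1 + 12·1 + 2·0 + 7·2 = 27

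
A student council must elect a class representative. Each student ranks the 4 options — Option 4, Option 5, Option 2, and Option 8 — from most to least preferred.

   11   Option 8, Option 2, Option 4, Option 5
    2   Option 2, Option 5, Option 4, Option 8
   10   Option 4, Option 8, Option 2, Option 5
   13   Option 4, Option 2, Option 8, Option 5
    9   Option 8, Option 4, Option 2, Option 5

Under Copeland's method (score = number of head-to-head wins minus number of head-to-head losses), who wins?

Pairwise results:
  Option 4 vs Option 5: Option 4 wins 43–2.
  Option 4 vs Option 2: Option 4 wins 32–13.
  Option 4 vs Option 8: Option 4 wins 25–20.
  Option 5 vs Option 2: Option 2 wins 45–0.
  Option 5 vs Option 8: Option 8 wins 43–2.
  Option 2 vs Option 8: Option 8 wins 30–15.
Copeland scores (wins − losses):
  Option 4: 3 − 0 = 3
  Option 5: 0 − 3 = -3
  Option 2: 1 − 2 = -1
  Option 8: 2 − 1 = 1
Option 4 has the best Copeland score.

Option 4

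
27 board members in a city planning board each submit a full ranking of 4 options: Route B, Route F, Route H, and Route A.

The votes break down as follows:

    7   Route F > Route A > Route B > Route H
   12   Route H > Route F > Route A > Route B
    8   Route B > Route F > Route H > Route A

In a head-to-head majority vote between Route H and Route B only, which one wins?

Route B

Ballots ranking Route H above Route B: 12.
Ballots ranking Route B above Route H: 7+8 = 15.
Route B wins the head-to-head, 15–12.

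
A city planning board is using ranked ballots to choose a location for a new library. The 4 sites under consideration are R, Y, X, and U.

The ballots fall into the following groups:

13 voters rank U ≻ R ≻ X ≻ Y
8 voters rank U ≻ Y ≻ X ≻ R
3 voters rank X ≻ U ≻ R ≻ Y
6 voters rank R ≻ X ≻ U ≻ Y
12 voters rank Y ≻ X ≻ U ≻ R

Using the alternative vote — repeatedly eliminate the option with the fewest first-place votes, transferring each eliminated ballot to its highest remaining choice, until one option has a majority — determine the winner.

U

Round 1: U 21, Y 12, R 6, X 3. X has the fewest and is eliminated.
Round 2: U 24, Y 12, R 6. U has a majority.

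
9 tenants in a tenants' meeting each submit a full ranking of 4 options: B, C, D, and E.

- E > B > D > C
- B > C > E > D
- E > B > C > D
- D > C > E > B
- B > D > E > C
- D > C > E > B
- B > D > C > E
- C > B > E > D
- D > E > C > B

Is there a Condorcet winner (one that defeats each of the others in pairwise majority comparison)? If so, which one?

Head-to-head results (9 voters total):
B vs C: B wins 5–4.
B vs D: B wins 6–3.
B vs E: E wins 5–4.
C vs D: D wins 6–3.
C vs E: C wins 5–4.
D vs E: D wins 5–4.
No candidate beats all others: B beats C beats E beats B, a majority cycle.

No Condorcet winner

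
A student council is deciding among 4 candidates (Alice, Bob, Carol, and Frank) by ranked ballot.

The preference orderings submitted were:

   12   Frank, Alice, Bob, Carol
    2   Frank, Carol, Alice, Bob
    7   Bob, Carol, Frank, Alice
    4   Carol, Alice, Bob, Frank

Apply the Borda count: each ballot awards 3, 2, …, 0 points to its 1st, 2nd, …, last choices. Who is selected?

Frank

Borda scores:
  Alice: 12·2 + 2·1 + 7·0 + 4·2 = 34
  Bob: 12·1 + 2·0 + 7·3 + 4·1 = 37
  Carol: 12·0 + 2·2 + 7·2 + 4·3 = 30
  Frank: 12·3 + 2·3 + 7·1 + 4·0 = 49
Frank has the highest total.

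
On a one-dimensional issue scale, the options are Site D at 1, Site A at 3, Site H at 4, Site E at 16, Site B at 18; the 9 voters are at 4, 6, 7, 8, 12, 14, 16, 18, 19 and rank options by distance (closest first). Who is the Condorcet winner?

Site E

With single-peaked preferences on a line, the Condorcet winner is the candidate closest to the median voter.
The median voter (position 12) is closest to Site E at 16.
Check: Site E vs Site B — voters closer to Site E: 7 of 9.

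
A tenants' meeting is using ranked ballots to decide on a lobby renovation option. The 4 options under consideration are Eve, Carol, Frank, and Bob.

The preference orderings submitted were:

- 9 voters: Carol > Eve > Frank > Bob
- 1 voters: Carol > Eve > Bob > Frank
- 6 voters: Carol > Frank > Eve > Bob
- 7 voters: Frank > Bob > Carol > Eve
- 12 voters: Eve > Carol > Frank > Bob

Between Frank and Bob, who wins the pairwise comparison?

Frank

Ballots ranking Frank above Bob: 9+6+7+12 = 34.
Ballots ranking Bob above Frank: 1.
Frank wins the head-to-head, 34–1.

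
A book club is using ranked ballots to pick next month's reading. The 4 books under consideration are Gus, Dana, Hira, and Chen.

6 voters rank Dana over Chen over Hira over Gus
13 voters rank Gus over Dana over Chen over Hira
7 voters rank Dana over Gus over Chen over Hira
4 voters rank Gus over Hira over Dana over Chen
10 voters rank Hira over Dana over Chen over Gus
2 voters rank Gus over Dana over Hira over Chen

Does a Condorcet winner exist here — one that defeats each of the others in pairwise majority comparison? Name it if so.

Head-to-head results (42 voters total):
Gus vs Dana: Dana wins 23–19.
Gus vs Hira: Gus wins 26–16.
Gus vs Chen: Gus wins 26–16.
Dana vs Hira: Dana wins 28–14.
Dana vs Chen: Dana wins 42–0.
Hira vs Chen: Chen wins 26–16.
Dana beats each rival — Gus (23–19), Hira (28–14), Chen (42–0) — so Dana is the Condorcet winner.

Dana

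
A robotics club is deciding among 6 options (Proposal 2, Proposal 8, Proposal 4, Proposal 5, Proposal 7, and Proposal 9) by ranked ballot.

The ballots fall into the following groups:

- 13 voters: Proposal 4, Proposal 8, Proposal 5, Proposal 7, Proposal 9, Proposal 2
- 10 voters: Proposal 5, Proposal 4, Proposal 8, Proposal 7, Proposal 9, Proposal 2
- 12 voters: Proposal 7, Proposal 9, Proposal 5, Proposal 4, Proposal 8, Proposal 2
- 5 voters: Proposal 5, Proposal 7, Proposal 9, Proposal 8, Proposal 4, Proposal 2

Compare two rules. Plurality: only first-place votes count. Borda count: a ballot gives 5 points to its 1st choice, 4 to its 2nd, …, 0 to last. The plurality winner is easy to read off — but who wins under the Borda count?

Plurality first-place counts: Proposal 2 0, Proposal 8 0, Proposal 4 13, Proposal 5 15, Proposal 7 12, Proposal 9 0 → Proposal 5.
Borda totals: Proposal 2 0, Proposal 8 104, Proposal 4 134, Proposal 5 150, Proposal 7 126, Proposal 9 86 → Proposal 5.

Proposal 5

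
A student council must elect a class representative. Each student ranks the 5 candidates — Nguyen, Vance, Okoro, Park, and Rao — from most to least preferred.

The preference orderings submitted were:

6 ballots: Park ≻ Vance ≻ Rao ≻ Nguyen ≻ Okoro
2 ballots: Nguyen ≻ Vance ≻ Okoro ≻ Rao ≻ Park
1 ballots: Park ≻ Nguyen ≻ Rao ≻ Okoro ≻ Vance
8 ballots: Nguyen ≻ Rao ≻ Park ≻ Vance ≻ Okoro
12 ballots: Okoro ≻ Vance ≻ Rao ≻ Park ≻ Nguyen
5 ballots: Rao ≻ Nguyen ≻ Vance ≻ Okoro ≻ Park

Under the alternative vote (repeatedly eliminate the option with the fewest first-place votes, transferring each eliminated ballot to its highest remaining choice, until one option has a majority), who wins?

Nguyen

Round 1: Okoro 12, Nguyen 10, Park 7, Rao 5, Vance 0. Vance has the fewest and is eliminated.
Round 2: Okoro 12, Nguyen 10, Park 7, Rao 5. Rao has the fewest and is eliminated.
Round 3: Nguyen 15, Okoro 12, Park 7. Park has the fewest and is eliminated.
Round 4: Nguyen 22, Okoro 12. Nguyen has a majority.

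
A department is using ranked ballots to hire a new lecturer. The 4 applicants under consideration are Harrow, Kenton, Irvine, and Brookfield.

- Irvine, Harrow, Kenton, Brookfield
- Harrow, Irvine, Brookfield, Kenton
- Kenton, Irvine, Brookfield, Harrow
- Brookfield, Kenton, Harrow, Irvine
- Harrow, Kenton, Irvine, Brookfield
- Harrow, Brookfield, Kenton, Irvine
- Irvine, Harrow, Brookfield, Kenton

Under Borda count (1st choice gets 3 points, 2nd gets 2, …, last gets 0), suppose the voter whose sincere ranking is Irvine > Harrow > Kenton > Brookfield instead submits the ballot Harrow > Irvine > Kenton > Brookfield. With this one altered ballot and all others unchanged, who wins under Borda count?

Harrow

Borda totals with the altered ballot: Harrow 15, Kenton 9, Irvine 10, Brookfield 8.
The winner is unchanged: still Harrow.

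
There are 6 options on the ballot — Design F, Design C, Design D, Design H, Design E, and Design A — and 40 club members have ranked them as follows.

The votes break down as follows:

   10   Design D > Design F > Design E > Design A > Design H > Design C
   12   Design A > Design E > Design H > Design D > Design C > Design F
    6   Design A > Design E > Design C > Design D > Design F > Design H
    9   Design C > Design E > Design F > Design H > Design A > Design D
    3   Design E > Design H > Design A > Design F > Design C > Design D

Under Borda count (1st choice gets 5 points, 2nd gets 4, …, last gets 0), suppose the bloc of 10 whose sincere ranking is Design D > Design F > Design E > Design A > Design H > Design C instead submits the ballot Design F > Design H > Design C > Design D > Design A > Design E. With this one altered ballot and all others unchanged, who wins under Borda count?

Borda totals with the altered ballot: Design F 89, Design C 108, Design D 56, Design H 106, Design E 123, Design A 118.
The winner is unchanged: still Design E.

Design E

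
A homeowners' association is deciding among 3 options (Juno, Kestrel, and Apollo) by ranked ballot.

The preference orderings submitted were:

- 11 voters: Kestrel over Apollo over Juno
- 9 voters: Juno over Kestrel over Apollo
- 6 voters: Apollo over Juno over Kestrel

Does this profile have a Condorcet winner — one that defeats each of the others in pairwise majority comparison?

Head-to-head results (26 voters total):
Juno vs Kestrel: Juno wins 15–11.
Juno vs Apollo: Apollo wins 17–9.
Kestrel vs Apollo: Kestrel wins 20–6.
No candidate beats all others: Juno beats Kestrel beats Apollo beats Juno, a majority cycle.

No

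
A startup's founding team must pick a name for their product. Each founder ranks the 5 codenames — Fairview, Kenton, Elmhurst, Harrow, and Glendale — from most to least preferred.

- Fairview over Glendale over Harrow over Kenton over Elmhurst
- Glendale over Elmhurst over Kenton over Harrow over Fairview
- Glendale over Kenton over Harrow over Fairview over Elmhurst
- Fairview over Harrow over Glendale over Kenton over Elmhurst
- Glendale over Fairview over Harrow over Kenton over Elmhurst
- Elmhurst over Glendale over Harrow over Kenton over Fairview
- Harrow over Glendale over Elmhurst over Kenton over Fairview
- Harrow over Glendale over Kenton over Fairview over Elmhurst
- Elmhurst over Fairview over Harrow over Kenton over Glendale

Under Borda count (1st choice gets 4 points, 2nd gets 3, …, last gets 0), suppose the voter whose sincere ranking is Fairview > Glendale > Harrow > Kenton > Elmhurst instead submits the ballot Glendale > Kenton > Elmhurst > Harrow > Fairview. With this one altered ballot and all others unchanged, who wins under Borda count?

Glendale

Borda totals with the altered ballot: Fairview 12, Kenton 15, Elmhurst 15, Harrow 21, Glendale 27.
The winner is unchanged: still Glendale.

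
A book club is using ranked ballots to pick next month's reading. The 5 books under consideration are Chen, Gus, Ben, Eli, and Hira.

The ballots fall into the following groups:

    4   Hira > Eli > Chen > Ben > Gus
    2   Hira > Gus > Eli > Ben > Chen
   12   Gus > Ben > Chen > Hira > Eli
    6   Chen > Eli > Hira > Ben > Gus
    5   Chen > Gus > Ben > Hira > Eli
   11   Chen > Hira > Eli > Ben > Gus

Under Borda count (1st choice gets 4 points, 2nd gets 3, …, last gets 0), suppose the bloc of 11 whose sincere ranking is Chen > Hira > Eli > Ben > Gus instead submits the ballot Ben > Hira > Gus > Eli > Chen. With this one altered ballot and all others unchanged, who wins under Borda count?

Borda totals with the altered ballot: Chen 76, Gus 91, Ben 102, Eli 45, Hira 86.
The switch changes the winner from Chen to Ben.

Ben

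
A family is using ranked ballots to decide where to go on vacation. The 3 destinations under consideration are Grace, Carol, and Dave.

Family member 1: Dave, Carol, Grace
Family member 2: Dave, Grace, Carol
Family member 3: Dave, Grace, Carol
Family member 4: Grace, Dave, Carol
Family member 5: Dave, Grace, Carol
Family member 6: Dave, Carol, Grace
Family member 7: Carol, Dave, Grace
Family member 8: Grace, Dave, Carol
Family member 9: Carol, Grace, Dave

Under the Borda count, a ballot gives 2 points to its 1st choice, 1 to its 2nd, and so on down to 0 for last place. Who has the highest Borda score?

Borda scores:
  Grace: 0 + 1 + 1 + 2 + 1 + 0 + 0 + 2 + 1 = 8
  Carol: 1 + 0 + 0 + 0 + 0 + 1 + 2 + 0 + 2 = 6
  Dave: 2 + 2 + 2 + 1 + 2 + 2 + 1 + 1 + 0 = 13
Dave has the highest total.

Dave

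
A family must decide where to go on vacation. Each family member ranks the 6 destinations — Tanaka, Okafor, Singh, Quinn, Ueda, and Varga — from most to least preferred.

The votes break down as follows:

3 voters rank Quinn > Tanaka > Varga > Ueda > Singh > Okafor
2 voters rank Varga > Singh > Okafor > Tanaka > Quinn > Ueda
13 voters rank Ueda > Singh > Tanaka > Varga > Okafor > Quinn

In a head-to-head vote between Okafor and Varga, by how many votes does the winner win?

Ballots ranking Okafor above Varga: 0.
Ballots ranking Varga above Okafor: 3+2+13 = 18.
Varga wins 18–0, a margin of 18.

18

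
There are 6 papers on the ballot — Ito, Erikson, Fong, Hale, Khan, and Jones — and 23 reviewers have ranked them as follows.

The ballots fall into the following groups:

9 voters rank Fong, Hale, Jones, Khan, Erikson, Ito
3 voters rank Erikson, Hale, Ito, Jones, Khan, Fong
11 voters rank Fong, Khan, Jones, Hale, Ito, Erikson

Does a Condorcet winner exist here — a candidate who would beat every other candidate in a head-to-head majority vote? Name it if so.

Fong

Head-to-head results (23 voters total):
Ito vs Erikson: Erikson wins 12–11.
Ito vs Fong: Fong wins 20–3.
Ito vs Hale: Hale wins 23–0.
Ito vs Khan: Khan wins 20–3.
Ito vs Jones: Jones wins 20–3.
Erikson vs Fong: Fong wins 20–3.
Erikson vs Hale: Hale wins 20–3.
Erikson vs Khan: Khan wins 20–3.
Erikson vs Jones: Jones wins 20–3.
Fong vs Hale: Fong wins 20–3.
Fong vs Khan: Fong wins 20–3.
Fong vs Jones: Fong wins 20–3.
Hale vs Khan: Hale wins 12–11.
Hale vs Jones: Hale wins 12–11.
Khan vs Jones: Jones wins 12–11.
Fong beats each rival — Ito (20–3), Erikson (20–3), Hale (20–3), Khan (20–3), Jones (20–3) — so Fong is the Condorcet winner.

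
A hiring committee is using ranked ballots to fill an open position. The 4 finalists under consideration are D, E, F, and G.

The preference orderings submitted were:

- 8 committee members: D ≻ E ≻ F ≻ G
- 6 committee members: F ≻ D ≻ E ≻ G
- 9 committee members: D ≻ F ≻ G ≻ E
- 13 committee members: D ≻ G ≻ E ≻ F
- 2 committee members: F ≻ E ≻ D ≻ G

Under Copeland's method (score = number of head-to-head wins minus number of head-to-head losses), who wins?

D

Pairwise results:
  D vs E: D wins 36–2.
  D vs F: D wins 30–8.
  D vs G: D wins 38–0.
  E vs F: E wins 21–17.
  E vs G: G wins 22–16.
  F vs G: F wins 25–13.
Copeland scores (wins − losses):
  D: 3 − 0 = 3
  E: 1 − 2 = -1
  F: 1 − 2 = -1
  G: 1 − 2 = -1
D has the best Copeland score.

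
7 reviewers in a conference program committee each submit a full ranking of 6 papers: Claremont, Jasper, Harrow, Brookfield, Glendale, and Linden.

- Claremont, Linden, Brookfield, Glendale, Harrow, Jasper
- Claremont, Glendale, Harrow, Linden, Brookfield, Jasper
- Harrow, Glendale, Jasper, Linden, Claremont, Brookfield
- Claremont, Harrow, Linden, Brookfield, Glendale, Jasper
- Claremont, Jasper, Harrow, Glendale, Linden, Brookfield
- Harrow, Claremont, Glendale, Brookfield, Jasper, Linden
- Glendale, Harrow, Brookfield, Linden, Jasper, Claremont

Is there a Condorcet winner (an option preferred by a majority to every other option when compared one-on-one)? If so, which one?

Claremont

Head-to-head results (7 voters total):
Claremont vs Jasper: Claremont wins 5–2.
Claremont vs Harrow: Claremont wins 4–3.
Claremont vs Brookfield: Claremont wins 6–1.
Claremont vs Glendale: Claremont wins 5–2.
Claremont vs Linden: Claremont wins 5–2.
Jasper vs Harrow: Harrow wins 6–1.
Jasper vs Brookfield: Brookfield wins 5–2.
Jasper vs Glendale: Glendale wins 6–1.
Jasper vs Linden: Linden wins 4–3.
Harrow vs Brookfield: Harrow wins 6–1.
Harrow vs Glendale: Harrow wins 4–3.
Harrow vs Linden: Harrow wins 6–1.
Brookfield vs Glendale: Glendale wins 5–2.
Brookfield vs Linden: Linden wins 5–2.
Glendale vs Linden: Glendale wins 5–2.
Claremont beats each rival — Jasper (5–2), Harrow (4–3), Brookfield (6–1), Glendale (5–2), Linden (5–2) — so Claremont is the Condorcet winner.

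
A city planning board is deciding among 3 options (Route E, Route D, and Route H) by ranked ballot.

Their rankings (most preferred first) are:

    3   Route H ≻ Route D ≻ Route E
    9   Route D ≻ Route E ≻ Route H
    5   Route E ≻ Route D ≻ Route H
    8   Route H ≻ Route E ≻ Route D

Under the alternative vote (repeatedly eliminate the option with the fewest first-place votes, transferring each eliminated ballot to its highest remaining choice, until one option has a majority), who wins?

Round 1: Route H 11, Route D 9, Route E 5. Route E has the fewest and is eliminated.
Round 2: Route D 14, Route H 11. Route D has a majority.

Route D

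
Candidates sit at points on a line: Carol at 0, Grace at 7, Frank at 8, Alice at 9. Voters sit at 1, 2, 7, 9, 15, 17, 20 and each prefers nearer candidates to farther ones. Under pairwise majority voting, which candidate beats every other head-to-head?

Alice

With single-peaked preferences on a line, the Condorcet winner is the candidate closest to the median voter.
The median voter (position 9) is closest to Alice at 9.
Check: Alice vs Frank — voters closer to Alice: 4 of 7.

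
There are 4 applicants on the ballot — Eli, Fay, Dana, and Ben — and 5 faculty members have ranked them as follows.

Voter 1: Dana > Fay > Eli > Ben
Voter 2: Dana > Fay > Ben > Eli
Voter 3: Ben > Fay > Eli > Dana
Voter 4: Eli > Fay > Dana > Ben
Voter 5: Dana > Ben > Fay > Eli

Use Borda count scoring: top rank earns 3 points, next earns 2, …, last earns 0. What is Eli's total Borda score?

5

Borda scores:
  Eli: 1 + 0 + 1 + 3 + 0 = 5
  Fay: 2 + 2 + 2 + 2 + 1 = 9
  Dana: 3 + 3 + 0 + 1 + 3 = 10
  Ben: 0 + 1 + 3 + 0 + 2 = 6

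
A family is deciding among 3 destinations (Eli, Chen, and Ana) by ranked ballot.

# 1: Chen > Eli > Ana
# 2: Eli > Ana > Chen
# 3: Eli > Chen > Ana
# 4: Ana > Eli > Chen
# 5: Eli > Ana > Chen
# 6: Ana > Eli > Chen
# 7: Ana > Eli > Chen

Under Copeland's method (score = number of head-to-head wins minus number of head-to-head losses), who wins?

Eli

Pairwise results:
  Eli vs Chen: Eli wins 6–1.
  Eli vs Ana: Eli wins 4–3.
  Chen vs Ana: Ana wins 5–2.
Copeland scores (wins − losses):
  Eli: 2 − 0 = 2
  Chen: 0 − 2 = -2
  Ana: 1 − 1 = 0
Eli has the best Copeland score.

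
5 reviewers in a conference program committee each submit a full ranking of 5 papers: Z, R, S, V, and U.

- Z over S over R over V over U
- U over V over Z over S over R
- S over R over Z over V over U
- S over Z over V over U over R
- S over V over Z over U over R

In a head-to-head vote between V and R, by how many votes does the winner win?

1

Ballots ranking V above R: 3.
Ballots ranking R above V: 2.
V wins 3–2, a margin of 1.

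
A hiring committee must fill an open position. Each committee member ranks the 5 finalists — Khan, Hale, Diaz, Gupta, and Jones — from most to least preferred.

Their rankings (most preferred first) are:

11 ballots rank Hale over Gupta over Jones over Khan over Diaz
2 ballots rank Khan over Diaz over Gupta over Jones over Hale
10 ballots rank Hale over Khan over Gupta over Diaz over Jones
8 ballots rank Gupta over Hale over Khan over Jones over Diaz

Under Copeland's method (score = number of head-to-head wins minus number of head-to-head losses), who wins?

Pairwise results:
  Khan vs Hale: Hale wins 29–2.
  Khan vs Diaz: Khan wins 31–0.
  Khan vs Gupta: Gupta wins 19–12.
  Khan vs Jones: Khan wins 20–11.
  Hale vs Diaz: Hale wins 29–2.
  Hale vs Gupta: Hale wins 21–10.
  Hale vs Jones: Hale wins 29–2.
  Diaz vs Gupta: Gupta wins 29–2.
  Diaz vs Jones: Jones wins 19–12.
  Gupta vs Jones: Gupta wins 31–0.
Copeland scores (wins − losses):
  Khan: 2 − 2 = 0
  Hale: 4 − 0 = 4
  Diaz: 0 − 4 = -4
  Gupta: 3 − 1 = 2
  Jones: 1 − 3 = -2
Hale has the best Copeland score.

Hale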